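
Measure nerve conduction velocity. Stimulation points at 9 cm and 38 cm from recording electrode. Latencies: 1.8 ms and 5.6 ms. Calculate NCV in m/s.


Distance = (38 - 9) / 100 = 0.29 m
dt = (5.6 - 1.8) / 1000 = 0.0038 s
NCV = dist / dt = 76.32 m/s


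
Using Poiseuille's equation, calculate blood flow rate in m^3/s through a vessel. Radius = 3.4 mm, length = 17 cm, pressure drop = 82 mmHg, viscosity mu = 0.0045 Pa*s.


Q = pi*r^4*dP / (8*mu*L)
r = 0.0034 m, L = 0.17 m
dP = 82 mmHg = 10932.404 Pa
Q = 7.4995e-04 m^3/s


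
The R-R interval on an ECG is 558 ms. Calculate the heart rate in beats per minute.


HR = 60 / RR_interval(s)
RR = 558 ms = 0.558 s
HR = 60 / 0.558 = 107.5 bpm


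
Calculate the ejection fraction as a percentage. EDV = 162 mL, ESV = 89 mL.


SV = EDV - ESV = 162 - 89 = 73 mL
EF = SV/EDV * 100 = 73/162 * 100
EF = 45.06%


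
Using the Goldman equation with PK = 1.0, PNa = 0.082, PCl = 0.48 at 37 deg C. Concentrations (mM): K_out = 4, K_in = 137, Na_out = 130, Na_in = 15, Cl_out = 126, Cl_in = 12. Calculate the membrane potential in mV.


Vm = (RT/F)*ln((PK*Ko + PNa*Nao + PCl*Cli)/(PK*Ki + PNa*Nai + PCl*Clo))
Numer = 20.42, Denom = 198.71
Vm = -60.81 mV


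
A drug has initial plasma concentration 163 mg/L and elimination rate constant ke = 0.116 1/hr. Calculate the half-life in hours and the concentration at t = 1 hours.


t_half = ln(2) / ke = 0.693147 / 0.116 = 5.975 hr
C(t) = C0 * exp(-ke*t) = 163 * exp(-0.116*1)
C(1) = 145.1 mg/L


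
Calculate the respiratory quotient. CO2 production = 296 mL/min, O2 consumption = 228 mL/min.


RQ = VCO2 / VO2
RQ = 296 / 228
RQ = 1.298


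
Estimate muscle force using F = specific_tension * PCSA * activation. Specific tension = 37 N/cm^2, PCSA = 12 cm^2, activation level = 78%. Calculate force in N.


F = sigma * PCSA * activation
F = 37 * 12 * 0.78
F = 346.3 N


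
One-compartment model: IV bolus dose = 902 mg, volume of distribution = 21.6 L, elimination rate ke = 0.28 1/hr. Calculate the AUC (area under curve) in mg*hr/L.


C0 = Dose/Vd = 902/21.6 = 41.7593 mg/L
AUC = C0/ke = 41.7593/0.28
AUC = 149.1 mg*hr/L


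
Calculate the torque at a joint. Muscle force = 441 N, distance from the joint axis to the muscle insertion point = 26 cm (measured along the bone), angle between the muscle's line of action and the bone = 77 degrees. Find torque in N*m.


Torque = F * d * sin(theta)   (moment arm = d*sin(theta))
d = 26 cm = 0.26 m
Torque = 441 * 0.26 * sin(77)
Torque = 111.7 N*m


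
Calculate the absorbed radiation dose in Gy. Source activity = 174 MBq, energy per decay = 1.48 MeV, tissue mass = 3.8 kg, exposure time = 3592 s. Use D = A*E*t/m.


A = 174 MBq = 1.7400e+08 Bq
E = 1.48 MeV = 2.37096e-13 J
D = A*E*t/m = 1.7400e+08*2.37096e-13*3592/3.8
D = 0.039 Gy


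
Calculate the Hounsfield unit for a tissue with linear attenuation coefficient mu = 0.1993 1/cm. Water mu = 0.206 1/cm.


HU = ((mu_tissue - mu_water) / mu_water) * 1000
HU = ((0.1993 - 0.206) / 0.206) * 1000
HU = -32.52


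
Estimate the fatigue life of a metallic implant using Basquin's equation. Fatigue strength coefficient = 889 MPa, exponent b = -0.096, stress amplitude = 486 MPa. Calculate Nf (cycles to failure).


sigma_a = sigma_f' * (2Nf)^b
2Nf = (sigma_a/sigma_f')^(1/b)
2Nf = (486/889)^(1/-0.096)
2Nf = 539.42641
Nf = 269.7


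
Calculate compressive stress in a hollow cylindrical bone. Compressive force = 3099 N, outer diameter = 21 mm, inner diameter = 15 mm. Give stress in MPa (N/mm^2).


A = pi*(r_o^2 - r_i^2)
r_o = 10.5 mm, r_i = 7.5 mm
A = 169.646 mm^2
sigma = F/A = 3099 / 169.646
sigma = 18.27 MPa


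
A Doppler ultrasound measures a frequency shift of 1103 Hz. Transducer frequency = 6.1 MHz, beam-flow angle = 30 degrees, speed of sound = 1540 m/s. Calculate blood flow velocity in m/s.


v = fd * c / (2 * f0 * cos(theta))
v = 1103 * 1540 / (2 * 6.1000e+06 * cos(30))
v = 0.1608 m/s


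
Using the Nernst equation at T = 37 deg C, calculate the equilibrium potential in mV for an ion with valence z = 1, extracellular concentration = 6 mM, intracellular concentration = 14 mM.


E = (RT/(zF)) * ln(C_out/C_in)
T = 37 + 273.15 = 310.15 K
E = (8.314 * 310.15 / (1 * 96485)) * ln(6/14)
E = -22.64 mV


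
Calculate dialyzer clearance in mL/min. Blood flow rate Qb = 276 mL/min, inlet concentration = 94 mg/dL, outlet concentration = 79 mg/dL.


K = Qb * (Cb_in - Cb_out) / Cb_in
K = 276 * (94 - 79) / 94
K = 44.04 mL/min


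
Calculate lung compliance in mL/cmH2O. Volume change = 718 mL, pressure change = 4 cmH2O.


C = dV / dP
C = 718 / 4
C = 179.5 mL/cmH2O


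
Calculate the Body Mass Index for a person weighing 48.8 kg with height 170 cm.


BMI = weight / height^2
height = 170 cm = 1.7 m
BMI = 48.8 / 1.7^2
BMI = 16.89 kg/m^2


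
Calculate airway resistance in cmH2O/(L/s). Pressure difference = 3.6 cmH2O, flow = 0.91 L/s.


R = dP / flow
R = 3.6 / 0.91
R = 3.956 cmH2O/(L/s)


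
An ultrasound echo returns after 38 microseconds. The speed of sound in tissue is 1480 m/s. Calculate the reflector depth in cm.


depth = c * t / 2
t = 38 us = 3.8000e-05 s
depth = 1480 * 3.8000e-05 / 2
depth = 0.02812 m = 2.812 cm


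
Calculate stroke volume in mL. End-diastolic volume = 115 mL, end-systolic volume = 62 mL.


SV = EDV - ESV
SV = 115 - 62
SV = 53 mL


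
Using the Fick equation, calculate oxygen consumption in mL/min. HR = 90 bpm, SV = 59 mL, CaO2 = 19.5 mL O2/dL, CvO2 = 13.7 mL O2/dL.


CO = HR*SV = 90*59/1000 = 5.31 L/min
a-v O2 diff = 19.5 - 13.7 = 5.8 mL/dL
VO2 = CO * (CaO2-CvO2) * 10 dL/L
VO2 = 5.31 * 5.8 * 10
VO2 = 308 mL/min


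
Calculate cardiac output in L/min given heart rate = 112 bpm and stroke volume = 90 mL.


CO = HR * SV
CO = 112 * 90 / 1000
CO = 10.08 L/min


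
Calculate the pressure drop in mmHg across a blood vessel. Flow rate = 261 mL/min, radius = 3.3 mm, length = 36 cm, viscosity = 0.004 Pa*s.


dP = 8*mu*L*Q / (pi*r^4)
Q = 261 mL/min = 4.35e-06 m^3/s
dP = 134.504 Pa = 134.504 / 133.322 mmHg = 1.009 mmHg


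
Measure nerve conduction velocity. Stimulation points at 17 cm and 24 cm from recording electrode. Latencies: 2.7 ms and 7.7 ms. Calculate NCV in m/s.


Distance = (24 - 17) / 100 = 0.07 m
dt = (7.7 - 2.7) / 1000 = 0.005 s
NCV = dist / dt = 14 m/s


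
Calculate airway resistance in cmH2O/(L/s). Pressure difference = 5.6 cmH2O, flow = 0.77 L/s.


R = dP / flow
R = 5.6 / 0.77
R = 7.273 cmH2O/(L/s)


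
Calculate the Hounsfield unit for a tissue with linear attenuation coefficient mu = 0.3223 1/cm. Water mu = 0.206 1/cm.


HU = ((mu_tissue - mu_water) / mu_water) * 1000
HU = ((0.3223 - 0.206) / 0.206) * 1000
HU = 564.6


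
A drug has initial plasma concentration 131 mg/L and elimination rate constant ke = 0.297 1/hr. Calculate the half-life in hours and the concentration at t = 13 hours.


t_half = ln(2) / ke = 0.693147 / 0.297 = 2.334 hr
C(t) = C0 * exp(-ke*t) = 131 * exp(-0.297*13)
C(13) = 2.757 mg/L


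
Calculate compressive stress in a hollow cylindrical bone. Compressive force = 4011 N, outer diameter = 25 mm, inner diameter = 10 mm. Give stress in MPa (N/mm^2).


A = pi*(r_o^2 - r_i^2)
r_o = 12.5 mm, r_i = 5 mm
A = 412.334 mm^2
sigma = F/A = 4011 / 412.334
sigma = 9.728 MPa


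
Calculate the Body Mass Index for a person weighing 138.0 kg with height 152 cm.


BMI = weight / height^2
height = 152 cm = 1.52 m
BMI = 138.0 / 1.52^2
BMI = 59.73 kg/m^2


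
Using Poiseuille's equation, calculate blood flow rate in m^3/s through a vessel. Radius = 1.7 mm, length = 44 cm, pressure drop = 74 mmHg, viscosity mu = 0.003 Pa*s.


Q = pi*r^4*dP / (8*mu*L)
r = 0.0017 m, L = 0.44 m
dP = 74 mmHg = 9865.828 Pa
Q = 2.4514e-05 m^3/s


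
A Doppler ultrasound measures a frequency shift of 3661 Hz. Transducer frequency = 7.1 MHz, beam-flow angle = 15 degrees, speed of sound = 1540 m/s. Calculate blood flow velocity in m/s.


v = fd * c / (2 * f0 * cos(theta))
v = 3661 * 1540 / (2 * 7.1000e+06 * cos(15))
v = 0.411 m/s


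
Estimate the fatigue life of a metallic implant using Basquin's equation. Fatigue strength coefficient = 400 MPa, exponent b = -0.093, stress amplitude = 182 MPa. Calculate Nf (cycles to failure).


sigma_a = sigma_f' * (2Nf)^b
2Nf = (sigma_a/sigma_f')^(1/b)
2Nf = (182/400)^(1/-0.093)
2Nf = 4756.602
Nf = 2378


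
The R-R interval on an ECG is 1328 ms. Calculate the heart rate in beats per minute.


HR = 60 / RR_interval(s)
RR = 1328 ms = 1.328 s
HR = 60 / 1.328 = 45.18 bpm


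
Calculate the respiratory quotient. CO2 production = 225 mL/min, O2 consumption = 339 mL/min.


RQ = VCO2 / VO2
RQ = 225 / 339
RQ = 0.6637


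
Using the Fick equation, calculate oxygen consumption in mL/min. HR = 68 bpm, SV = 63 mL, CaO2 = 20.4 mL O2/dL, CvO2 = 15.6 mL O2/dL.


CO = HR*SV = 68*63/1000 = 4.284 L/min
a-v O2 diff = 20.4 - 15.6 = 4.8 mL/dL
VO2 = CO * (CaO2-CvO2) * 10 dL/L
VO2 = 4.284 * 4.8 * 10
VO2 = 205.6 mL/min


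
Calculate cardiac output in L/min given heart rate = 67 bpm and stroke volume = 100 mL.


CO = HR * SV
CO = 67 * 100 / 1000
CO = 6.7 L/min


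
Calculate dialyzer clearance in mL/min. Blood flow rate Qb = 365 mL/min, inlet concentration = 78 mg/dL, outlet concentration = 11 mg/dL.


K = Qb * (Cb_in - Cb_out) / Cb_in
K = 365 * (78 - 11) / 78
K = 313.5 mL/min


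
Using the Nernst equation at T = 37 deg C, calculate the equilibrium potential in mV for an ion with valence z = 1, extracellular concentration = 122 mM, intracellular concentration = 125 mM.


E = (RT/(zF)) * ln(C_out/C_in)
T = 37 + 273.15 = 310.15 K
E = (8.314 * 310.15 / (1 * 96485)) * ln(122/125)
E = -0.6492 mV


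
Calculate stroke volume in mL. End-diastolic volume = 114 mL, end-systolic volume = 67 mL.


SV = EDV - ESV
SV = 114 - 67
SV = 47 mL


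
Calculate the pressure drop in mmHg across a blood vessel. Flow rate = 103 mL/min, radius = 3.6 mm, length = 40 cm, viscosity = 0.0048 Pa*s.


dP = 8*mu*L*Q / (pi*r^4)
Q = 103 mL/min = 1.71667e-06 m^3/s
dP = 49.971 Pa = 49.971 / 133.322 mmHg = 0.3748 mmHg


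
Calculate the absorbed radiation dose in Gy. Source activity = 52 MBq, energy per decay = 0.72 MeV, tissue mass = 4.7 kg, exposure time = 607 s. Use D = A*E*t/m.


A = 52 MBq = 5.2000e+07 Bq
E = 0.72 MeV = 1.15344e-13 J
D = A*E*t/m = 5.2000e+07*1.15344e-13*607/4.7
D = 7.7462e-04 Gy


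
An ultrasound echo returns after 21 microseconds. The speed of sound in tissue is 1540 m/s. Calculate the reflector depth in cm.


depth = c * t / 2
t = 21 us = 2.1000e-05 s
depth = 1540 * 2.1000e-05 / 2
depth = 0.01617 m = 1.617 cm


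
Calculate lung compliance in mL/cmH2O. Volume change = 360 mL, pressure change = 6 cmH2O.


C = dV / dP
C = 360 / 6
C = 60 mL/cmH2O


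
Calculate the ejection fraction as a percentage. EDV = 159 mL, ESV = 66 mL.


SV = EDV - ESV = 159 - 66 = 93 mL
EF = SV/EDV * 100 = 93/159 * 100
EF = 58.49%


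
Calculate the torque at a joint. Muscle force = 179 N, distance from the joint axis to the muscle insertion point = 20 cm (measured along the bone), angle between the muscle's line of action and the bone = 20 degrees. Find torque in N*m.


Torque = F * d * sin(theta)   (moment arm = d*sin(theta))
d = 20 cm = 0.2 m
Torque = 179 * 0.2 * sin(20)
Torque = 12.24 N*m


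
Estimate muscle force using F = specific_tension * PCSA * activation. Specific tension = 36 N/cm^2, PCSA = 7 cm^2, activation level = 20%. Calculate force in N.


F = sigma * PCSA * activation
F = 36 * 7 * 0.2
F = 50.4 N


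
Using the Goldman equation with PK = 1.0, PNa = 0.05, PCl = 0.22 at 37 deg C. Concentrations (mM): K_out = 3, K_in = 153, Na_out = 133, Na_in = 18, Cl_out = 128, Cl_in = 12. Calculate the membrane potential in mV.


Vm = (RT/F)*ln((PK*Ko + PNa*Nao + PCl*Cli)/(PK*Ki + PNa*Nai + PCl*Clo))
Numer = 12.29, Denom = 182.06
Vm = -72.04 mV


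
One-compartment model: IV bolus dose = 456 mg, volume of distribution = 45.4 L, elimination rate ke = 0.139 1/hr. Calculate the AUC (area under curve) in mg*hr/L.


C0 = Dose/Vd = 456/45.4 = 10.0441 mg/L
AUC = C0/ke = 10.0441/0.139
AUC = 72.26 mg*hr/L


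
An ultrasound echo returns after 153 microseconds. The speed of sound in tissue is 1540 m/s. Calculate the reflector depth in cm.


depth = c * t / 2
t = 153 us = 1.5300e-04 s
depth = 1540 * 1.5300e-04 / 2
depth = 0.11781 m = 11.781 cm


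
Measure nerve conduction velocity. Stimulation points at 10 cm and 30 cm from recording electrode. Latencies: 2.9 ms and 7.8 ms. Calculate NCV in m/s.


Distance = (30 - 10) / 100 = 0.2 m
dt = (7.8 - 2.9) / 1000 = 0.0049 s
NCV = dist / dt = 40.82 m/s


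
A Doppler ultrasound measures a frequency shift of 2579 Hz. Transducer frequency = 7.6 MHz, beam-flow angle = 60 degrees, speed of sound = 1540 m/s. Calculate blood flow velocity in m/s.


v = fd * c / (2 * f0 * cos(theta))
v = 2579 * 1540 / (2 * 7.6000e+06 * cos(60))
v = 0.5226 m/s


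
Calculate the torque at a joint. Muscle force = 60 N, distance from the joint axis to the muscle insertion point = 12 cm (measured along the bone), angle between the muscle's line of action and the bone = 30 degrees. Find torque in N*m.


Torque = F * d * sin(theta)   (moment arm = d*sin(theta))
d = 12 cm = 0.12 m
Torque = 60 * 0.12 * sin(30)
Torque = 3.6 N*m


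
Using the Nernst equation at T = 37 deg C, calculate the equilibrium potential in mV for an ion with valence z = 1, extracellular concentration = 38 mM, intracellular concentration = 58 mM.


E = (RT/(zF)) * ln(C_out/C_in)
T = 37 + 273.15 = 310.15 K
E = (8.314 * 310.15 / (1 * 96485)) * ln(38/58)
E = -11.3 mV


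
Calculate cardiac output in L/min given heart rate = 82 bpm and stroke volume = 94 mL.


CO = HR * SV
CO = 82 * 94 / 1000
CO = 7.708 L/min


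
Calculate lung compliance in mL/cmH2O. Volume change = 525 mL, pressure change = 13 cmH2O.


C = dV / dP
C = 525 / 13
C = 40.38 mL/cmH2O


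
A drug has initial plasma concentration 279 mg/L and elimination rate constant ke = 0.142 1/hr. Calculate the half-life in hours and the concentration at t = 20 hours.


t_half = ln(2) / ke = 0.693147 / 0.142 = 4.881 hr
C(t) = C0 * exp(-ke*t) = 279 * exp(-0.142*20)
C(20) = 16.3 mg/L


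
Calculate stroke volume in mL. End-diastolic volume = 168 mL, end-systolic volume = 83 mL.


SV = EDV - ESV
SV = 168 - 83
SV = 85 mL


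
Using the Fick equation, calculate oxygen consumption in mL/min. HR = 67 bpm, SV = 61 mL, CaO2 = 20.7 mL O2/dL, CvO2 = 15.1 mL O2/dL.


CO = HR*SV = 67*61/1000 = 4.087 L/min
a-v O2 diff = 20.7 - 15.1 = 5.6 mL/dL
VO2 = CO * (CaO2-CvO2) * 10 dL/L
VO2 = 4.087 * 5.6 * 10
VO2 = 228.9 mL/min


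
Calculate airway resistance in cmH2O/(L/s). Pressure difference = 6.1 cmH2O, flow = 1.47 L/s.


R = dP / flow
R = 6.1 / 1.47
R = 4.15 cmH2O/(L/s)


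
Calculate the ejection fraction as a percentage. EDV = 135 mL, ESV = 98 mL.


SV = EDV - ESV = 135 - 98 = 37 mL
EF = SV/EDV * 100 = 37/135 * 100
EF = 27.41%


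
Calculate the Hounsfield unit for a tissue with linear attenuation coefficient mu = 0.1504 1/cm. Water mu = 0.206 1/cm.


HU = ((mu_tissue - mu_water) / mu_water) * 1000
HU = ((0.1504 - 0.206) / 0.206) * 1000
HU = -269.9


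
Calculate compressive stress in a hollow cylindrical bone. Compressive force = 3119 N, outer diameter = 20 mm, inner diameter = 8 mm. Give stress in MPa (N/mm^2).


A = pi*(r_o^2 - r_i^2)
r_o = 10 mm, r_i = 4 mm
A = 263.894 mm^2
sigma = F/A = 3119 / 263.894
sigma = 11.82 MPa


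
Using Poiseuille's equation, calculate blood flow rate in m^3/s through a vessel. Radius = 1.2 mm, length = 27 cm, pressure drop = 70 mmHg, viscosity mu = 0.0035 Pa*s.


Q = pi*r^4*dP / (8*mu*L)
r = 0.0012 m, L = 0.27 m
dP = 70 mmHg = 9332.54 Pa
Q = 8.0418e-06 m^3/s


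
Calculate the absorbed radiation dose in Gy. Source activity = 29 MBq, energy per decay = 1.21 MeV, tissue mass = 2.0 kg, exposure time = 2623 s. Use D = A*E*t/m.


A = 29 MBq = 2.9000e+07 Bq
E = 1.21 MeV = 1.93842e-13 J
D = A*E*t/m = 2.9000e+07*1.93842e-13*2623/2.0
D = 0.007372 Gy


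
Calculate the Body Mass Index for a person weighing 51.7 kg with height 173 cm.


BMI = weight / height^2
height = 173 cm = 1.73 m
BMI = 51.7 / 1.73^2
BMI = 17.27 kg/m^2


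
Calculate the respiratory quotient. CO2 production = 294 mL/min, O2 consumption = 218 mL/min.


RQ = VCO2 / VO2
RQ = 294 / 218
RQ = 1.349


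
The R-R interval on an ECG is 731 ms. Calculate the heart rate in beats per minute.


HR = 60 / RR_interval(s)
RR = 731 ms = 0.731 s
HR = 60 / 0.731 = 82.08 bpm


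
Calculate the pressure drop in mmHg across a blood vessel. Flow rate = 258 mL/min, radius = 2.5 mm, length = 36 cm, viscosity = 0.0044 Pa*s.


dP = 8*mu*L*Q / (pi*r^4)
Q = 258 mL/min = 4.3e-06 m^3/s
dP = 444.021 Pa = 444.021 / 133.322 mmHg = 3.33 mmHg


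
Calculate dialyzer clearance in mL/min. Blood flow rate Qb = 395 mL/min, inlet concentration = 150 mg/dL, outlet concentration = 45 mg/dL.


K = Qb * (Cb_in - Cb_out) / Cb_in
K = 395 * (150 - 45) / 150
K = 276.5 mL/min


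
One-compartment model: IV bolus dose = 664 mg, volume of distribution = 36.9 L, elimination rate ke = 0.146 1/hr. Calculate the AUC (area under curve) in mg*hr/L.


C0 = Dose/Vd = 664/36.9 = 17.9946 mg/L
AUC = C0/ke = 17.9946/0.146
AUC = 123.3 mg*hr/L


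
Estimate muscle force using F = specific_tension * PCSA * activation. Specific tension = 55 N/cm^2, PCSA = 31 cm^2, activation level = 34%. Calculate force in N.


F = sigma * PCSA * activation
F = 55 * 31 * 0.34
F = 579.7 N


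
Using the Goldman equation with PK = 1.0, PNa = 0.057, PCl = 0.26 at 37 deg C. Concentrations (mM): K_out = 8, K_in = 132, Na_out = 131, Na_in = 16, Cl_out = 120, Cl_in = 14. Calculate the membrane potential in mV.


Vm = (RT/F)*ln((PK*Ko + PNa*Nao + PCl*Cli)/(PK*Ki + PNa*Nai + PCl*Clo))
Numer = 19.107, Denom = 164.112
Vm = -57.47 mV


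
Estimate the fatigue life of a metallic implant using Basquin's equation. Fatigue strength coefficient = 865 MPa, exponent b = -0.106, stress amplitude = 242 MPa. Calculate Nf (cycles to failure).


sigma_a = sigma_f' * (2Nf)^b
2Nf = (sigma_a/sigma_f')^(1/b)
2Nf = (242/865)^(1/-0.106)
2Nf = 165529.32
Nf = 8.276e+04


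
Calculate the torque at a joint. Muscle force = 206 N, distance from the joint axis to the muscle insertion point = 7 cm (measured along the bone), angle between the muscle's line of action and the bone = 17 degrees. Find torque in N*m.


Torque = F * d * sin(theta)   (moment arm = d*sin(theta))
d = 7 cm = 0.07 m
Torque = 206 * 0.07 * sin(17)
Torque = 4.216 N*m


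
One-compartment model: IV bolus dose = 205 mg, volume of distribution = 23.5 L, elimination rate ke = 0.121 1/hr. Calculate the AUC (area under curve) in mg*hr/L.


C0 = Dose/Vd = 205/23.5 = 8.7234 mg/L
AUC = C0/ke = 8.7234/0.121
AUC = 72.09 mg*hr/L


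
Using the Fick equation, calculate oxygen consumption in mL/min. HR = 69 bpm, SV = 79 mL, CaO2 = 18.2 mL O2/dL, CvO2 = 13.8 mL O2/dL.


CO = HR*SV = 69*79/1000 = 5.451 L/min
a-v O2 diff = 18.2 - 13.8 = 4.4 mL/dL
VO2 = CO * (CaO2-CvO2) * 10 dL/L
VO2 = 5.451 * 4.4 * 10
VO2 = 239.8 mL/min


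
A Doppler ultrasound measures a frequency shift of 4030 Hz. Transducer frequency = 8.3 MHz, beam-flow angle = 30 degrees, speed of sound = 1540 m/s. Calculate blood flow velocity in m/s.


v = fd * c / (2 * f0 * cos(theta))
v = 4030 * 1540 / (2 * 8.3000e+06 * cos(30))
v = 0.4317 m/s


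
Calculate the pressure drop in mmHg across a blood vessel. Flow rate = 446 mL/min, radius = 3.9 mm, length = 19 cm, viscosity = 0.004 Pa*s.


dP = 8*mu*L*Q / (pi*r^4)
Q = 446 mL/min = 7.43333e-06 m^3/s
dP = 62.184 Pa = 62.184 / 133.322 mmHg = 0.4664 mmHg


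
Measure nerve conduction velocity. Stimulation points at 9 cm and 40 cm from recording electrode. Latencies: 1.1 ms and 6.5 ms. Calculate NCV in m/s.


Distance = (40 - 9) / 100 = 0.31 m
dt = (6.5 - 1.1) / 1000 = 0.0054 s
NCV = dist / dt = 57.41 m/s


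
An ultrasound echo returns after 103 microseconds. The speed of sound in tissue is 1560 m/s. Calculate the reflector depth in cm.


depth = c * t / 2
t = 103 us = 1.0300e-04 s
depth = 1560 * 1.0300e-04 / 2
depth = 0.08034 m = 8.034 cm


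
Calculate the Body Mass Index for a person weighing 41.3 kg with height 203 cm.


BMI = weight / height^2
height = 203 cm = 2.03 m
BMI = 41.3 / 2.03^2
BMI = 10.02 kg/m^2


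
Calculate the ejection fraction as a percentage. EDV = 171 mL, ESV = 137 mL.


SV = EDV - ESV = 171 - 137 = 34 mL
EF = SV/EDV * 100 = 34/171 * 100
EF = 19.88%


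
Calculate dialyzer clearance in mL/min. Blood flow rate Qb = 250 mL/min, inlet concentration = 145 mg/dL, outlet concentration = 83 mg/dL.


K = Qb * (Cb_in - Cb_out) / Cb_in
K = 250 * (145 - 83) / 145
K = 106.9 mL/min


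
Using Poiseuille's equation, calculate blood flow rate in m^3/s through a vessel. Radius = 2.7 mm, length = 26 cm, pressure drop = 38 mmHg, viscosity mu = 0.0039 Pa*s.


Q = pi*r^4*dP / (8*mu*L)
r = 0.0027 m, L = 0.26 m
dP = 38 mmHg = 5066.236 Pa
Q = 1.0427e-04 m^3/s


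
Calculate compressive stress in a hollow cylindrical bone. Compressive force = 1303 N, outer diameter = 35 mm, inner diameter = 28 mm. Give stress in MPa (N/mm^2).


A = pi*(r_o^2 - r_i^2)
r_o = 17.5 mm, r_i = 14 mm
A = 346.361 mm^2
sigma = F/A = 1303 / 346.361
sigma = 3.762 MPa


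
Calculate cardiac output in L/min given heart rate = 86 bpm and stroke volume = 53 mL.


CO = HR * SV
CO = 86 * 53 / 1000
CO = 4.558 L/min


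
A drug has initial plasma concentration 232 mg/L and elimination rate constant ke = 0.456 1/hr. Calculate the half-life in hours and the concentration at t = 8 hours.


t_half = ln(2) / ke = 0.693147 / 0.456 = 1.52 hr
C(t) = C0 * exp(-ke*t) = 232 * exp(-0.456*8)
C(8) = 6.042 mg/L


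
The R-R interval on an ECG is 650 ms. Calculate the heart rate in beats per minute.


HR = 60 / RR_interval(s)
RR = 650 ms = 0.65 s
HR = 60 / 0.65 = 92.31 bpm


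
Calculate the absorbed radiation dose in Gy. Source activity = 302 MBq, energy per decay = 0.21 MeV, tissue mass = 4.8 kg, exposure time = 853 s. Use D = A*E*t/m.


A = 302 MBq = 3.0200e+08 Bq
E = 0.21 MeV = 3.3642e-14 J
D = A*E*t/m = 3.0200e+08*3.3642e-14*853/4.8
D = 0.001805 Gy


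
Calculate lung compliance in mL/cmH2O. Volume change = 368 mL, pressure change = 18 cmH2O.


C = dV / dP
C = 368 / 18
C = 20.44 mL/cmH2O


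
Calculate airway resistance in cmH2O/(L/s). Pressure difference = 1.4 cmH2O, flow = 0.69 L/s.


R = dP / flow
R = 1.4 / 0.69
R = 2.029 cmH2O/(L/s)


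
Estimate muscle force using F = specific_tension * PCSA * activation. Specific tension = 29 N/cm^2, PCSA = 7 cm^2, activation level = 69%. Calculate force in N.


F = sigma * PCSA * activation
F = 29 * 7 * 0.69
F = 140.1 N


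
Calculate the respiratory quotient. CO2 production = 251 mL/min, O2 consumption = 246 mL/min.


RQ = VCO2 / VO2
RQ = 251 / 246
RQ = 1.02


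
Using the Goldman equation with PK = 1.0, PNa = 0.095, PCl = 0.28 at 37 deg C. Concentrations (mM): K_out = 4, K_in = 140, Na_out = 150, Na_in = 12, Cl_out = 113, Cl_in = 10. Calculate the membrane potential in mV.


Vm = (RT/F)*ln((PK*Ko + PNa*Nao + PCl*Cli)/(PK*Ki + PNa*Nai + PCl*Clo))
Numer = 21.05, Denom = 172.78
Vm = -56.26 mV


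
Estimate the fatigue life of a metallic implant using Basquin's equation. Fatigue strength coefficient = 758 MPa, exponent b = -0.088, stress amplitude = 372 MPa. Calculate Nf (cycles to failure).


sigma_a = sigma_f' * (2Nf)^b
2Nf = (sigma_a/sigma_f')^(1/b)
2Nf = (372/758)^(1/-0.088)
2Nf = 3256.8554
Nf = 1628


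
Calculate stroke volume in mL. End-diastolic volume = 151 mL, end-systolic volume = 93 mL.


SV = EDV - ESV
SV = 151 - 93
SV = 58 mL


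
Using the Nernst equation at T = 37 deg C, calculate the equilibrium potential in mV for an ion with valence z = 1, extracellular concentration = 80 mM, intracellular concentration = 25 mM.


E = (RT/(zF)) * ln(C_out/C_in)
T = 37 + 273.15 = 310.15 K
E = (8.314 * 310.15 / (1 * 96485)) * ln(80/25)
E = 31.09 mV


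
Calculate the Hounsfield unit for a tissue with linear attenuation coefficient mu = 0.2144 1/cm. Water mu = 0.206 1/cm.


HU = ((mu_tissue - mu_water) / mu_water) * 1000
HU = ((0.2144 - 0.206) / 0.206) * 1000
HU = 40.78


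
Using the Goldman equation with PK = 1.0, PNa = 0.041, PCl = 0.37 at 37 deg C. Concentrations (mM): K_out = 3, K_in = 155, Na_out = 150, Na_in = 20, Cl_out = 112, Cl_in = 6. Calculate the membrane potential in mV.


Vm = (RT/F)*ln((PK*Ko + PNa*Nao + PCl*Cli)/(PK*Ki + PNa*Nai + PCl*Clo))
Numer = 11.37, Denom = 197.26
Vm = -76.26 mV


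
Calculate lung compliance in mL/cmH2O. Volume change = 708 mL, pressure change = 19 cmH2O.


C = dV / dP
C = 708 / 19
C = 37.26 mL/cmH2O


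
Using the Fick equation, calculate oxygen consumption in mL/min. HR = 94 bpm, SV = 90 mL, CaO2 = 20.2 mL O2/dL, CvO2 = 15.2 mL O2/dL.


CO = HR*SV = 94*90/1000 = 8.46 L/min
a-v O2 diff = 20.2 - 15.2 = 5 mL/dL
VO2 = CO * (CaO2-CvO2) * 10 dL/L
VO2 = 8.46 * 5 * 10
VO2 = 423 mL/min


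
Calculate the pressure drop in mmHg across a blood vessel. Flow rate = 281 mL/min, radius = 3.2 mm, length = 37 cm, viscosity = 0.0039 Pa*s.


dP = 8*mu*L*Q / (pi*r^4)
Q = 281 mL/min = 4.68333e-06 m^3/s
dP = 164.12 Pa = 164.12 / 133.322 mmHg = 1.231 mmHg


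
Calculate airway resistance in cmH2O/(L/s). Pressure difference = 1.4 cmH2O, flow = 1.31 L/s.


R = dP / flow
R = 1.4 / 1.31
R = 1.069 cmH2O/(L/s)


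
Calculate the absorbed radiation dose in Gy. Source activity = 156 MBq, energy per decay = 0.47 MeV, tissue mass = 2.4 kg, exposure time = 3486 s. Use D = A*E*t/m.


A = 156 MBq = 1.5600e+08 Bq
E = 0.47 MeV = 7.5294e-14 J
D = A*E*t/m = 1.5600e+08*7.5294e-14*3486/2.4
D = 0.01706 Gy


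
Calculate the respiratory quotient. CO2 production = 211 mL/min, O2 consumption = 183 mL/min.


RQ = VCO2 / VO2
RQ = 211 / 183
RQ = 1.153


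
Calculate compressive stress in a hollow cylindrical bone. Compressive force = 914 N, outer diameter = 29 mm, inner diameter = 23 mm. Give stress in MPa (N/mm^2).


A = pi*(r_o^2 - r_i^2)
r_o = 14.5 mm, r_i = 11.5 mm
A = 245.044 mm^2
sigma = F/A = 914 / 245.044
sigma = 3.73 MPa


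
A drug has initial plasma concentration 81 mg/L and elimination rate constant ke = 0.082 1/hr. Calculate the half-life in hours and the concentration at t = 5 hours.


t_half = ln(2) / ke = 0.693147 / 0.082 = 8.453 hr
C(t) = C0 * exp(-ke*t) = 81 * exp(-0.082*5)
C(5) = 53.76 mg/L


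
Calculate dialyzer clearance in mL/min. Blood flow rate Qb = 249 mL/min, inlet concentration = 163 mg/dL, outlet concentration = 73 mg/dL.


K = Qb * (Cb_in - Cb_out) / Cb_in
K = 249 * (163 - 73) / 163
K = 137.5 mL/min


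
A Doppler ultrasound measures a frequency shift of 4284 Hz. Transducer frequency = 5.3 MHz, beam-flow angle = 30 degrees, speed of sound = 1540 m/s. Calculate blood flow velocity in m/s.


v = fd * c / (2 * f0 * cos(theta))
v = 4284 * 1540 / (2 * 5.3000e+06 * cos(30))
v = 0.7187 m/s


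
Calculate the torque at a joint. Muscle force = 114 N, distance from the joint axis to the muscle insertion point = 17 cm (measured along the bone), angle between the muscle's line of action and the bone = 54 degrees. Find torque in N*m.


Torque = F * d * sin(theta)   (moment arm = d*sin(theta))
d = 17 cm = 0.17 m
Torque = 114 * 0.17 * sin(54)
Torque = 15.68 N*m


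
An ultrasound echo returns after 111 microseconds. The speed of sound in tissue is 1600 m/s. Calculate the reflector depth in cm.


depth = c * t / 2
t = 111 us = 1.1100e-04 s
depth = 1600 * 1.1100e-04 / 2
depth = 0.0888 m = 8.88 cm


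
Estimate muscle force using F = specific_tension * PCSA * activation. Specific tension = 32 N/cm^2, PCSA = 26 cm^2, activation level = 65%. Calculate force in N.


F = sigma * PCSA * activation
F = 32 * 26 * 0.65
F = 540.8 N


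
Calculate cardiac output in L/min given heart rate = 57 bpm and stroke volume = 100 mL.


CO = HR * SV
CO = 57 * 100 / 1000
CO = 5.7 L/min


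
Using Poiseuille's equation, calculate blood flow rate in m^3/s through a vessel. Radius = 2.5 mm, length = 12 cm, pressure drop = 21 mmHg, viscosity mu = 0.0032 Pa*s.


Q = pi*r^4*dP / (8*mu*L)
r = 0.0025 m, L = 0.12 m
dP = 21 mmHg = 2799.762 Pa
Q = 1.1184e-04 m^3/s


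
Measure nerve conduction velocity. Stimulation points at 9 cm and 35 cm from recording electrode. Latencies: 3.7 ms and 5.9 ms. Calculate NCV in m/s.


Distance = (35 - 9) / 100 = 0.26 m
dt = (5.9 - 3.7) / 1000 = 0.0022 s
NCV = dist / dt = 118.2 m/s


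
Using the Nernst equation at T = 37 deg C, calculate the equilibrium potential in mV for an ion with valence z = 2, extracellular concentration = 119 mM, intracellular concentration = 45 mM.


E = (RT/(zF)) * ln(C_out/C_in)
T = 37 + 273.15 = 310.15 K
E = (8.314 * 310.15 / (2 * 96485)) * ln(119/45)
E = 12.99 mV


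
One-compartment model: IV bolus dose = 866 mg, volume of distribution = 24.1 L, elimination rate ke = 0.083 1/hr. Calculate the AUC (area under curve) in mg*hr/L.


C0 = Dose/Vd = 866/24.1 = 35.9336 mg/L
AUC = C0/ke = 35.9336/0.083
AUC = 432.9 mg*hr/L


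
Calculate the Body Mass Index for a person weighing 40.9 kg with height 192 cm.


BMI = weight / height^2
height = 192 cm = 1.92 m
BMI = 40.9 / 1.92^2
BMI = 11.09 kg/m^2


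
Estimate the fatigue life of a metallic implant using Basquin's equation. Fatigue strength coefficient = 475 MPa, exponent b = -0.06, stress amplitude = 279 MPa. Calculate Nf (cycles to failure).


sigma_a = sigma_f' * (2Nf)^b
2Nf = (sigma_a/sigma_f')^(1/b)
2Nf = (279/475)^(1/-0.06)
2Nf = 7103.7899
Nf = 3552


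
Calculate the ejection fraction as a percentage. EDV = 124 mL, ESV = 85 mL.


SV = EDV - ESV = 124 - 85 = 39 mL
EF = SV/EDV * 100 = 39/124 * 100
EF = 31.45%


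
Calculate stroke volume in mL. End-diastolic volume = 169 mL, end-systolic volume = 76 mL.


SV = EDV - ESV
SV = 169 - 76
SV = 93 mL


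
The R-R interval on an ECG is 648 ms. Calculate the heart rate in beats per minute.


HR = 60 / RR_interval(s)
RR = 648 ms = 0.648 s
HR = 60 / 0.648 = 92.59 bpm


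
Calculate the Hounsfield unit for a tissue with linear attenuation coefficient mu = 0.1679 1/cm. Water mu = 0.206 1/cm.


HU = ((mu_tissue - mu_water) / mu_water) * 1000
HU = ((0.1679 - 0.206) / 0.206) * 1000
HU = -185


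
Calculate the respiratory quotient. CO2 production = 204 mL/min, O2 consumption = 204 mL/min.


RQ = VCO2 / VO2
RQ = 204 / 204
RQ = 1


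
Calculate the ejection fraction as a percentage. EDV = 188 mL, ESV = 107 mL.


SV = EDV - ESV = 188 - 107 = 81 mL
EF = SV/EDV * 100 = 81/188 * 100
EF = 43.09%


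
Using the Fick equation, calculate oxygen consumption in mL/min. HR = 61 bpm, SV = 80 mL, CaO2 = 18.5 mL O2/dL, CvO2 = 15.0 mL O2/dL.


CO = HR*SV = 61*80/1000 = 4.88 L/min
a-v O2 diff = 18.5 - 15.0 = 3.5 mL/dL
VO2 = CO * (CaO2-CvO2) * 10 dL/L
VO2 = 4.88 * 3.5 * 10
VO2 = 170.8 mL/min


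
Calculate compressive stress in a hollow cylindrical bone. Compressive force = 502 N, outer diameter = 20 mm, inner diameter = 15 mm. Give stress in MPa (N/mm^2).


A = pi*(r_o^2 - r_i^2)
r_o = 10 mm, r_i = 7.5 mm
A = 137.445 mm^2
sigma = F/A = 502 / 137.445
sigma = 3.652 MPa


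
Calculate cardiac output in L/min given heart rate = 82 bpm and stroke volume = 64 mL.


CO = HR * SV
CO = 82 * 64 / 1000
CO = 5.248 L/min


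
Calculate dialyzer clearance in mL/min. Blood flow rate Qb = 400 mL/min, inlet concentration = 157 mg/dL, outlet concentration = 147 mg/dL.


K = Qb * (Cb_in - Cb_out) / Cb_in
K = 400 * (157 - 147) / 157
K = 25.48 mL/min


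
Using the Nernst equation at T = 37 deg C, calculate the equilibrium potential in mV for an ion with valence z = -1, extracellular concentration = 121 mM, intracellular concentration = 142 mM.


E = (RT/(zF)) * ln(C_out/C_in)
T = 37 + 273.15 = 310.15 K
E = (8.314 * 310.15 / (-1 * 96485)) * ln(121/142)
E = 4.277 mV


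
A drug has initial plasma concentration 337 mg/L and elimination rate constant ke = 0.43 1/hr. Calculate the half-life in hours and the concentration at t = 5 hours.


t_half = ln(2) / ke = 0.693147 / 0.43 = 1.612 hr
C(t) = C0 * exp(-ke*t) = 337 * exp(-0.43*5)
C(5) = 39.26 mg/L


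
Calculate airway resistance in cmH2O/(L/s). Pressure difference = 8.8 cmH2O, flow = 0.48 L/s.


R = dP / flow
R = 8.8 / 0.48
R = 18.33 cmH2O/(L/s)


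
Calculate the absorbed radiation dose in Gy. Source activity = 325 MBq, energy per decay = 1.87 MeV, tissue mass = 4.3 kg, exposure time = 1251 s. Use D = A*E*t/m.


A = 325 MBq = 3.2500e+08 Bq
E = 1.87 MeV = 2.99574e-13 J
D = A*E*t/m = 3.2500e+08*2.99574e-13*1251/4.3
D = 0.02833 Gy


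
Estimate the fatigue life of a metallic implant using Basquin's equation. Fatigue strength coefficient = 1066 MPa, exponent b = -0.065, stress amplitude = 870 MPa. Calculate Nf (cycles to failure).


sigma_a = sigma_f' * (2Nf)^b
2Nf = (sigma_a/sigma_f')^(1/b)
2Nf = (870/1066)^(1/-0.065)
2Nf = 22.777547
Nf = 11.39


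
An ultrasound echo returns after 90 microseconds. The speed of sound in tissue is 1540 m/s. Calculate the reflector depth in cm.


depth = c * t / 2
t = 90 us = 9.0000e-05 s
depth = 1540 * 9.0000e-05 / 2
depth = 0.0693 m = 6.93 cm


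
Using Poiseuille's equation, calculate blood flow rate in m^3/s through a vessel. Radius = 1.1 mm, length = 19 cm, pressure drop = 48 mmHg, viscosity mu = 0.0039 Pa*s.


Q = pi*r^4*dP / (8*mu*L)
r = 0.0011 m, L = 0.19 m
dP = 48 mmHg = 6399.456 Pa
Q = 4.9654e-06 m^3/s


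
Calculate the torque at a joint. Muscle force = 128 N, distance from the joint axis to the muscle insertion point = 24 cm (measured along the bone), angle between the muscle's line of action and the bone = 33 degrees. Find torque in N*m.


Torque = F * d * sin(theta)   (moment arm = d*sin(theta))
d = 24 cm = 0.24 m
Torque = 128 * 0.24 * sin(33)
Torque = 16.73 N*m


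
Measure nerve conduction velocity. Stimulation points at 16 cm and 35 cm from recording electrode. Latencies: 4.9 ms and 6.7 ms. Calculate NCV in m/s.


Distance = (35 - 16) / 100 = 0.19 m
dt = (6.7 - 4.9) / 1000 = 0.0018 s
NCV = dist / dt = 105.6 m/s


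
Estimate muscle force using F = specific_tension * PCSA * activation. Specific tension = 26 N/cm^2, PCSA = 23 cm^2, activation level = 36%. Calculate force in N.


F = sigma * PCSA * activation
F = 26 * 23 * 0.36
F = 215.3 N


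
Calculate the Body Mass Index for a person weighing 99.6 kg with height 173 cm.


BMI = weight / height^2
height = 173 cm = 1.73 m
BMI = 99.6 / 1.73^2
BMI = 33.28 kg/m^2


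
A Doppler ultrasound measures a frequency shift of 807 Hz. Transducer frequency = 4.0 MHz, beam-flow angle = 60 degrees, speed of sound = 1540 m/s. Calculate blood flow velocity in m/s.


v = fd * c / (2 * f0 * cos(theta))
v = 807 * 1540 / (2 * 4.0000e+06 * cos(60))
v = 0.3107 m/s


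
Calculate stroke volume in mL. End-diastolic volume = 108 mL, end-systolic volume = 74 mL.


SV = EDV - ESV
SV = 108 - 74
SV = 34 mL


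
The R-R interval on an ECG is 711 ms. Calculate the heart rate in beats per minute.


HR = 60 / RR_interval(s)
RR = 711 ms = 0.711 s
HR = 60 / 0.711 = 84.39 bpm


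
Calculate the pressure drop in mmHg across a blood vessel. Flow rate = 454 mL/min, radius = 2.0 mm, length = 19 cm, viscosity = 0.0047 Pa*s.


dP = 8*mu*L*Q / (pi*r^4)
Q = 454 mL/min = 7.56667e-06 m^3/s
dP = 1075.42 Pa = 1075.42 / 133.322 mmHg = 8.066 mmHg


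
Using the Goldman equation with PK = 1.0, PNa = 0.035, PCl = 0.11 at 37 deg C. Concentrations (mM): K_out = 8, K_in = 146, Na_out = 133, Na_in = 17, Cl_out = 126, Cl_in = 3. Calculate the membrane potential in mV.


Vm = (RT/F)*ln((PK*Ko + PNa*Nao + PCl*Cli)/(PK*Ki + PNa*Nai + PCl*Clo))
Numer = 12.985, Denom = 160.455
Vm = -67.19 mV


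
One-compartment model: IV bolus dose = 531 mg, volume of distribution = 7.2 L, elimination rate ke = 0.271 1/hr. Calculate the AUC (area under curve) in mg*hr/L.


C0 = Dose/Vd = 531/7.2 = 73.75 mg/L
AUC = C0/ke = 73.75/0.271
AUC = 272.1 mg*hr/L


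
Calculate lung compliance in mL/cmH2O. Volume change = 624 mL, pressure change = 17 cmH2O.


C = dV / dP
C = 624 / 17
C = 36.71 mL/cmH2O


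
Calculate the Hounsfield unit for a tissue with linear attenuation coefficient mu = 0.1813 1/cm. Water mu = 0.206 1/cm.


HU = ((mu_tissue - mu_water) / mu_water) * 1000
HU = ((0.1813 - 0.206) / 0.206) * 1000
HU = -119.9


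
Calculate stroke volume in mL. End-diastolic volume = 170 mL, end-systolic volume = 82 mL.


SV = EDV - ESV
SV = 170 - 82
SV = 88 mL


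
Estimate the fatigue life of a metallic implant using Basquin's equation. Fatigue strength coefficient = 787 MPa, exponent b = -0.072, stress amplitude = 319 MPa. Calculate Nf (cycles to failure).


sigma_a = sigma_f' * (2Nf)^b
2Nf = (sigma_a/sigma_f')^(1/b)
2Nf = (319/787)^(1/-0.072)
2Nf = 279898.57
Nf = 1.399e+05


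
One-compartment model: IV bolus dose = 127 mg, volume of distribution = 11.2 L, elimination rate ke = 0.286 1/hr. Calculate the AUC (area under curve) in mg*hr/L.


C0 = Dose/Vd = 127/11.2 = 11.3393 mg/L
AUC = C0/ke = 11.3393/0.286
AUC = 39.65 mg*hr/L


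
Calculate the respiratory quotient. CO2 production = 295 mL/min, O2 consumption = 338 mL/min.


RQ = VCO2 / VO2
RQ = 295 / 338
RQ = 0.8728


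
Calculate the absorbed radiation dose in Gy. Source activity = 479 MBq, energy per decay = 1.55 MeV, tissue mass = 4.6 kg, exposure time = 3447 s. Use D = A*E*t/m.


A = 479 MBq = 4.7900e+08 Bq
E = 1.55 MeV = 2.4831e-13 J
D = A*E*t/m = 4.7900e+08*2.4831e-13*3447/4.6
D = 0.08913 Gy


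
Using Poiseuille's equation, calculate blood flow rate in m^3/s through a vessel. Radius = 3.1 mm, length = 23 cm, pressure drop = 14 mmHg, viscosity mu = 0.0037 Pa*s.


Q = pi*r^4*dP / (8*mu*L)
r = 0.0031 m, L = 0.23 m
dP = 14 mmHg = 1866.508 Pa
Q = 7.9544e-05 m^3/s


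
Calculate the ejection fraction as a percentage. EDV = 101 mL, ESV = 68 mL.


SV = EDV - ESV = 101 - 68 = 33 mL
EF = SV/EDV * 100 = 33/101 * 100
EF = 32.67%


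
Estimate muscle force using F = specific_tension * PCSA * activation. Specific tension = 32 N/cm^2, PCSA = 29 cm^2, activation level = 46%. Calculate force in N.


F = sigma * PCSA * activation
F = 32 * 29 * 0.46
F = 426.9 N


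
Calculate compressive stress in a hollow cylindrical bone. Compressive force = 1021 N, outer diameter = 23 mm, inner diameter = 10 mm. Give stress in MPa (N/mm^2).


A = pi*(r_o^2 - r_i^2)
r_o = 11.5 mm, r_i = 5 mm
A = 336.936 mm^2
sigma = F/A = 1021 / 336.936
sigma = 3.03 MPa


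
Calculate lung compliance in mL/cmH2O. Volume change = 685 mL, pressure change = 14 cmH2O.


C = dV / dP
C = 685 / 14
C = 48.93 mL/cmH2O


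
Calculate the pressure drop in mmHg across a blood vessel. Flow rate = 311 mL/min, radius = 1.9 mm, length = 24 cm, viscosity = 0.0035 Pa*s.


dP = 8*mu*L*Q / (pi*r^4)
Q = 311 mL/min = 5.18333e-06 m^3/s
dP = 850.773 Pa = 850.773 / 133.322 mmHg = 6.381 mmHg


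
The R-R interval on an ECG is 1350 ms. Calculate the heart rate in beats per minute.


HR = 60 / RR_interval(s)
RR = 1350 ms = 1.35 s
HR = 60 / 1.35 = 44.44 bpm


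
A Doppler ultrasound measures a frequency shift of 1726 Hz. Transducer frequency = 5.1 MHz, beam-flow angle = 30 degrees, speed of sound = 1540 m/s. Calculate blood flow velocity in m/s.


v = fd * c / (2 * f0 * cos(theta))
v = 1726 * 1540 / (2 * 5.1000e+06 * cos(30))
v = 0.3009 m/s


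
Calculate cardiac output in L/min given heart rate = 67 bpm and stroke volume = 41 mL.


CO = HR * SV
CO = 67 * 41 / 1000
CO = 2.747 L/min
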